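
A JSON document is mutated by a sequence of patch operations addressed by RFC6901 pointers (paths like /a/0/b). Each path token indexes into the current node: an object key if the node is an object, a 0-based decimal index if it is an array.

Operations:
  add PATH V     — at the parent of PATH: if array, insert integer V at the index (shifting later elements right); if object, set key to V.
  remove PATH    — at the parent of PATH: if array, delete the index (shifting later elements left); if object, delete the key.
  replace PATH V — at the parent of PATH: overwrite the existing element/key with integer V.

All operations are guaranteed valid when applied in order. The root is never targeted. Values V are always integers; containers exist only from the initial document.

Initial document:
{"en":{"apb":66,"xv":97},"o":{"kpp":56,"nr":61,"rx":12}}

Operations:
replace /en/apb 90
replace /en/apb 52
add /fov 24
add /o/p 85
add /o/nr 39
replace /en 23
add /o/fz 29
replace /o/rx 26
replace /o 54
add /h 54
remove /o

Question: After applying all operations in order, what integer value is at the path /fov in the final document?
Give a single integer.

After op 1 (replace /en/apb 90): {"en":{"apb":90,"xv":97},"o":{"kpp":56,"nr":61,"rx":12}}
After op 2 (replace /en/apb 52): {"en":{"apb":52,"xv":97},"o":{"kpp":56,"nr":61,"rx":12}}
After op 3 (add /fov 24): {"en":{"apb":52,"xv":97},"fov":24,"o":{"kpp":56,"nr":61,"rx":12}}
After op 4 (add /o/p 85): {"en":{"apb":52,"xv":97},"fov":24,"o":{"kpp":56,"nr":61,"p":85,"rx":12}}
After op 5 (add /o/nr 39): {"en":{"apb":52,"xv":97},"fov":24,"o":{"kpp":56,"nr":39,"p":85,"rx":12}}
After op 6 (replace /en 23): {"en":23,"fov":24,"o":{"kpp":56,"nr":39,"p":85,"rx":12}}
After op 7 (add /o/fz 29): {"en":23,"fov":24,"o":{"fz":29,"kpp":56,"nr":39,"p":85,"rx":12}}
After op 8 (replace /o/rx 26): {"en":23,"fov":24,"o":{"fz":29,"kpp":56,"nr":39,"p":85,"rx":26}}
After op 9 (replace /o 54): {"en":23,"fov":24,"o":54}
After op 10 (add /h 54): {"en":23,"fov":24,"h":54,"o":54}
After op 11 (remove /o): {"en":23,"fov":24,"h":54}
Value at /fov: 24

Answer: 24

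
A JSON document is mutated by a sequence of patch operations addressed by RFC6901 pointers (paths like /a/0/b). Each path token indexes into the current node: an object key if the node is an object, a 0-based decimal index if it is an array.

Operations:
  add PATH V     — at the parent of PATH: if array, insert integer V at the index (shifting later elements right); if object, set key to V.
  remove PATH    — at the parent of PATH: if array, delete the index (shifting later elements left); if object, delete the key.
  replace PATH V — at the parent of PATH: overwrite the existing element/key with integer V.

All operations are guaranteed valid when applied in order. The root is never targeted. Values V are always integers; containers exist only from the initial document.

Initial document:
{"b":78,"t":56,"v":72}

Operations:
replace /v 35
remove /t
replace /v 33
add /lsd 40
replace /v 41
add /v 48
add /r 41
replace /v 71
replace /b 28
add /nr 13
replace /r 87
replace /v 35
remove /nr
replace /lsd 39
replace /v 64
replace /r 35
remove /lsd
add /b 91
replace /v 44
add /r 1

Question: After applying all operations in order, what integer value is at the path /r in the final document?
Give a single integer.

After op 1 (replace /v 35): {"b":78,"t":56,"v":35}
After op 2 (remove /t): {"b":78,"v":35}
After op 3 (replace /v 33): {"b":78,"v":33}
After op 4 (add /lsd 40): {"b":78,"lsd":40,"v":33}
After op 5 (replace /v 41): {"b":78,"lsd":40,"v":41}
After op 6 (add /v 48): {"b":78,"lsd":40,"v":48}
After op 7 (add /r 41): {"b":78,"lsd":40,"r":41,"v":48}
After op 8 (replace /v 71): {"b":78,"lsd":40,"r":41,"v":71}
After op 9 (replace /b 28): {"b":28,"lsd":40,"r":41,"v":71}
After op 10 (add /nr 13): {"b":28,"lsd":40,"nr":13,"r":41,"v":71}
After op 11 (replace /r 87): {"b":28,"lsd":40,"nr":13,"r":87,"v":71}
After op 12 (replace /v 35): {"b":28,"lsd":40,"nr":13,"r":87,"v":35}
After op 13 (remove /nr): {"b":28,"lsd":40,"r":87,"v":35}
After op 14 (replace /lsd 39): {"b":28,"lsd":39,"r":87,"v":35}
After op 15 (replace /v 64): {"b":28,"lsd":39,"r":87,"v":64}
After op 16 (replace /r 35): {"b":28,"lsd":39,"r":35,"v":64}
After op 17 (remove /lsd): {"b":28,"r":35,"v":64}
After op 18 (add /b 91): {"b":91,"r":35,"v":64}
After op 19 (replace /v 44): {"b":91,"r":35,"v":44}
After op 20 (add /r 1): {"b":91,"r":1,"v":44}
Value at /r: 1

Answer: 1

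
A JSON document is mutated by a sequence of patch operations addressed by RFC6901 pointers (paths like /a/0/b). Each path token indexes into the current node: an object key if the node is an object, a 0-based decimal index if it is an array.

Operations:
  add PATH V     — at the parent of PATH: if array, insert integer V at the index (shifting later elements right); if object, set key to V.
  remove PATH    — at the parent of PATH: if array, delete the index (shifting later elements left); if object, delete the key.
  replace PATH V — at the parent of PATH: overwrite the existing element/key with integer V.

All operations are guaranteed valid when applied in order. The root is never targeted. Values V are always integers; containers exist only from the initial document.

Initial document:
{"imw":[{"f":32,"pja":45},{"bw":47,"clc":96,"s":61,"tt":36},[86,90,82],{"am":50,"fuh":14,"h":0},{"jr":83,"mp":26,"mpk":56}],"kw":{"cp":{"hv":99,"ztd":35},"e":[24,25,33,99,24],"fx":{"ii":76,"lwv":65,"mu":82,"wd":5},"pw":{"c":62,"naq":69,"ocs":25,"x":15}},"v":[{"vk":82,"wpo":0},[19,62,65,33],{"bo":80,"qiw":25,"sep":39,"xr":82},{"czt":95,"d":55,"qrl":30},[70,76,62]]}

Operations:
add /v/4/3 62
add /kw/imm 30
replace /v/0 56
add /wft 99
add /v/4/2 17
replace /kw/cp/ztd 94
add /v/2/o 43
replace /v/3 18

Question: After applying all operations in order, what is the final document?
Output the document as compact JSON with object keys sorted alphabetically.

After op 1 (add /v/4/3 62): {"imw":[{"f":32,"pja":45},{"bw":47,"clc":96,"s":61,"tt":36},[86,90,82],{"am":50,"fuh":14,"h":0},{"jr":83,"mp":26,"mpk":56}],"kw":{"cp":{"hv":99,"ztd":35},"e":[24,25,33,99,24],"fx":{"ii":76,"lwv":65,"mu":82,"wd":5},"pw":{"c":62,"naq":69,"ocs":25,"x":15}},"v":[{"vk":82,"wpo":0},[19,62,65,33],{"bo":80,"qiw":25,"sep":39,"xr":82},{"czt":95,"d":55,"qrl":30},[70,76,62,62]]}
After op 2 (add /kw/imm 30): {"imw":[{"f":32,"pja":45},{"bw":47,"clc":96,"s":61,"tt":36},[86,90,82],{"am":50,"fuh":14,"h":0},{"jr":83,"mp":26,"mpk":56}],"kw":{"cp":{"hv":99,"ztd":35},"e":[24,25,33,99,24],"fx":{"ii":76,"lwv":65,"mu":82,"wd":5},"imm":30,"pw":{"c":62,"naq":69,"ocs":25,"x":15}},"v":[{"vk":82,"wpo":0},[19,62,65,33],{"bo":80,"qiw":25,"sep":39,"xr":82},{"czt":95,"d":55,"qrl":30},[70,76,62,62]]}
After op 3 (replace /v/0 56): {"imw":[{"f":32,"pja":45},{"bw":47,"clc":96,"s":61,"tt":36},[86,90,82],{"am":50,"fuh":14,"h":0},{"jr":83,"mp":26,"mpk":56}],"kw":{"cp":{"hv":99,"ztd":35},"e":[24,25,33,99,24],"fx":{"ii":76,"lwv":65,"mu":82,"wd":5},"imm":30,"pw":{"c":62,"naq":69,"ocs":25,"x":15}},"v":[56,[19,62,65,33],{"bo":80,"qiw":25,"sep":39,"xr":82},{"czt":95,"d":55,"qrl":30},[70,76,62,62]]}
After op 4 (add /wft 99): {"imw":[{"f":32,"pja":45},{"bw":47,"clc":96,"s":61,"tt":36},[86,90,82],{"am":50,"fuh":14,"h":0},{"jr":83,"mp":26,"mpk":56}],"kw":{"cp":{"hv":99,"ztd":35},"e":[24,25,33,99,24],"fx":{"ii":76,"lwv":65,"mu":82,"wd":5},"imm":30,"pw":{"c":62,"naq":69,"ocs":25,"x":15}},"v":[56,[19,62,65,33],{"bo":80,"qiw":25,"sep":39,"xr":82},{"czt":95,"d":55,"qrl":30},[70,76,62,62]],"wft":99}
After op 5 (add /v/4/2 17): {"imw":[{"f":32,"pja":45},{"bw":47,"clc":96,"s":61,"tt":36},[86,90,82],{"am":50,"fuh":14,"h":0},{"jr":83,"mp":26,"mpk":56}],"kw":{"cp":{"hv":99,"ztd":35},"e":[24,25,33,99,24],"fx":{"ii":76,"lwv":65,"mu":82,"wd":5},"imm":30,"pw":{"c":62,"naq":69,"ocs":25,"x":15}},"v":[56,[19,62,65,33],{"bo":80,"qiw":25,"sep":39,"xr":82},{"czt":95,"d":55,"qrl":30},[70,76,17,62,62]],"wft":99}
After op 6 (replace /kw/cp/ztd 94): {"imw":[{"f":32,"pja":45},{"bw":47,"clc":96,"s":61,"tt":36},[86,90,82],{"am":50,"fuh":14,"h":0},{"jr":83,"mp":26,"mpk":56}],"kw":{"cp":{"hv":99,"ztd":94},"e":[24,25,33,99,24],"fx":{"ii":76,"lwv":65,"mu":82,"wd":5},"imm":30,"pw":{"c":62,"naq":69,"ocs":25,"x":15}},"v":[56,[19,62,65,33],{"bo":80,"qiw":25,"sep":39,"xr":82},{"czt":95,"d":55,"qrl":30},[70,76,17,62,62]],"wft":99}
After op 7 (add /v/2/o 43): {"imw":[{"f":32,"pja":45},{"bw":47,"clc":96,"s":61,"tt":36},[86,90,82],{"am":50,"fuh":14,"h":0},{"jr":83,"mp":26,"mpk":56}],"kw":{"cp":{"hv":99,"ztd":94},"e":[24,25,33,99,24],"fx":{"ii":76,"lwv":65,"mu":82,"wd":5},"imm":30,"pw":{"c":62,"naq":69,"ocs":25,"x":15}},"v":[56,[19,62,65,33],{"bo":80,"o":43,"qiw":25,"sep":39,"xr":82},{"czt":95,"d":55,"qrl":30},[70,76,17,62,62]],"wft":99}
After op 8 (replace /v/3 18): {"imw":[{"f":32,"pja":45},{"bw":47,"clc":96,"s":61,"tt":36},[86,90,82],{"am":50,"fuh":14,"h":0},{"jr":83,"mp":26,"mpk":56}],"kw":{"cp":{"hv":99,"ztd":94},"e":[24,25,33,99,24],"fx":{"ii":76,"lwv":65,"mu":82,"wd":5},"imm":30,"pw":{"c":62,"naq":69,"ocs":25,"x":15}},"v":[56,[19,62,65,33],{"bo":80,"o":43,"qiw":25,"sep":39,"xr":82},18,[70,76,17,62,62]],"wft":99}

Answer: {"imw":[{"f":32,"pja":45},{"bw":47,"clc":96,"s":61,"tt":36},[86,90,82],{"am":50,"fuh":14,"h":0},{"jr":83,"mp":26,"mpk":56}],"kw":{"cp":{"hv":99,"ztd":94},"e":[24,25,33,99,24],"fx":{"ii":76,"lwv":65,"mu":82,"wd":5},"imm":30,"pw":{"c":62,"naq":69,"ocs":25,"x":15}},"v":[56,[19,62,65,33],{"bo":80,"o":43,"qiw":25,"sep":39,"xr":82},18,[70,76,17,62,62]],"wft":99}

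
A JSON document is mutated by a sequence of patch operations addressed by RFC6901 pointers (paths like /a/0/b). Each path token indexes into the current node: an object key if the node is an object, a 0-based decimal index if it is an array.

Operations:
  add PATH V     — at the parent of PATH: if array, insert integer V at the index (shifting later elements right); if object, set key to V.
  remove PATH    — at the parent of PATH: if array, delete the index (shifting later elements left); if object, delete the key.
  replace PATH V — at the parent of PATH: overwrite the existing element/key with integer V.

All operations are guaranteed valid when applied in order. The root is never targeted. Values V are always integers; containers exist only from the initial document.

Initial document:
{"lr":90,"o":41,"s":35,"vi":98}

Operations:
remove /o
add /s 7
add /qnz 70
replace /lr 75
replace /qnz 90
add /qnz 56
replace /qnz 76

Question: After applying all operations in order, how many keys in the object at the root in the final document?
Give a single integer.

After op 1 (remove /o): {"lr":90,"s":35,"vi":98}
After op 2 (add /s 7): {"lr":90,"s":7,"vi":98}
After op 3 (add /qnz 70): {"lr":90,"qnz":70,"s":7,"vi":98}
After op 4 (replace /lr 75): {"lr":75,"qnz":70,"s":7,"vi":98}
After op 5 (replace /qnz 90): {"lr":75,"qnz":90,"s":7,"vi":98}
After op 6 (add /qnz 56): {"lr":75,"qnz":56,"s":7,"vi":98}
After op 7 (replace /qnz 76): {"lr":75,"qnz":76,"s":7,"vi":98}
Size at the root: 4

Answer: 4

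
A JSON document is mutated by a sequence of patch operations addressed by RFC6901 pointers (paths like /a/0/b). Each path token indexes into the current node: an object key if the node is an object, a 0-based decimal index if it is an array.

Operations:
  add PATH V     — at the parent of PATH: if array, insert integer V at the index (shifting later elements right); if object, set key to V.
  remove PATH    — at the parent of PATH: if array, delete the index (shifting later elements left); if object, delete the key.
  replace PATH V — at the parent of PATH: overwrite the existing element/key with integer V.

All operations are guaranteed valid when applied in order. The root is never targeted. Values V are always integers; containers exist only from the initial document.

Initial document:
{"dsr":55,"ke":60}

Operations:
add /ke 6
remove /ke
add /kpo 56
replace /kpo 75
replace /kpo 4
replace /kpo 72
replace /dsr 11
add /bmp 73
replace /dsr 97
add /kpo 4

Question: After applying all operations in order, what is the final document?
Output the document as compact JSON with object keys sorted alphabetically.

Answer: {"bmp":73,"dsr":97,"kpo":4}

Derivation:
After op 1 (add /ke 6): {"dsr":55,"ke":6}
After op 2 (remove /ke): {"dsr":55}
After op 3 (add /kpo 56): {"dsr":55,"kpo":56}
After op 4 (replace /kpo 75): {"dsr":55,"kpo":75}
After op 5 (replace /kpo 4): {"dsr":55,"kpo":4}
After op 6 (replace /kpo 72): {"dsr":55,"kpo":72}
After op 7 (replace /dsr 11): {"dsr":11,"kpo":72}
After op 8 (add /bmp 73): {"bmp":73,"dsr":11,"kpo":72}
After op 9 (replace /dsr 97): {"bmp":73,"dsr":97,"kpo":72}
After op 10 (add /kpo 4): {"bmp":73,"dsr":97,"kpo":4}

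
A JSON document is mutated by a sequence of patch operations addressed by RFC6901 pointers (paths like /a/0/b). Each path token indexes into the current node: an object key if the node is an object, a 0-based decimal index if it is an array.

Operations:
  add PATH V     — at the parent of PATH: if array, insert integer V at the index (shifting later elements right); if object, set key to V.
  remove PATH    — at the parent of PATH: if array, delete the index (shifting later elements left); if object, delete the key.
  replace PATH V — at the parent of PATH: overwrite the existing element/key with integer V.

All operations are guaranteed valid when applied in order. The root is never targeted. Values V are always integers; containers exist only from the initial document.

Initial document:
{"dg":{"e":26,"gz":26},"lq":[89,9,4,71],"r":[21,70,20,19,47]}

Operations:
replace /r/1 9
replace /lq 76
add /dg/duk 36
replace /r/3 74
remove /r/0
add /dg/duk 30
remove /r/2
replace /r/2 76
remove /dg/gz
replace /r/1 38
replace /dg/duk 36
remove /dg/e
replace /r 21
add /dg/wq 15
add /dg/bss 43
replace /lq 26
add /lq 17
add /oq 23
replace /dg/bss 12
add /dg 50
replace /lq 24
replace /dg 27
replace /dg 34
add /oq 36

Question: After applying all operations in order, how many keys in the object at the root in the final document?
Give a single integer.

After op 1 (replace /r/1 9): {"dg":{"e":26,"gz":26},"lq":[89,9,4,71],"r":[21,9,20,19,47]}
After op 2 (replace /lq 76): {"dg":{"e":26,"gz":26},"lq":76,"r":[21,9,20,19,47]}
After op 3 (add /dg/duk 36): {"dg":{"duk":36,"e":26,"gz":26},"lq":76,"r":[21,9,20,19,47]}
After op 4 (replace /r/3 74): {"dg":{"duk":36,"e":26,"gz":26},"lq":76,"r":[21,9,20,74,47]}
After op 5 (remove /r/0): {"dg":{"duk":36,"e":26,"gz":26},"lq":76,"r":[9,20,74,47]}
After op 6 (add /dg/duk 30): {"dg":{"duk":30,"e":26,"gz":26},"lq":76,"r":[9,20,74,47]}
After op 7 (remove /r/2): {"dg":{"duk":30,"e":26,"gz":26},"lq":76,"r":[9,20,47]}
After op 8 (replace /r/2 76): {"dg":{"duk":30,"e":26,"gz":26},"lq":76,"r":[9,20,76]}
After op 9 (remove /dg/gz): {"dg":{"duk":30,"e":26},"lq":76,"r":[9,20,76]}
After op 10 (replace /r/1 38): {"dg":{"duk":30,"e":26},"lq":76,"r":[9,38,76]}
After op 11 (replace /dg/duk 36): {"dg":{"duk":36,"e":26},"lq":76,"r":[9,38,76]}
After op 12 (remove /dg/e): {"dg":{"duk":36},"lq":76,"r":[9,38,76]}
After op 13 (replace /r 21): {"dg":{"duk":36},"lq":76,"r":21}
After op 14 (add /dg/wq 15): {"dg":{"duk":36,"wq":15},"lq":76,"r":21}
After op 15 (add /dg/bss 43): {"dg":{"bss":43,"duk":36,"wq":15},"lq":76,"r":21}
After op 16 (replace /lq 26): {"dg":{"bss":43,"duk":36,"wq":15},"lq":26,"r":21}
After op 17 (add /lq 17): {"dg":{"bss":43,"duk":36,"wq":15},"lq":17,"r":21}
After op 18 (add /oq 23): {"dg":{"bss":43,"duk":36,"wq":15},"lq":17,"oq":23,"r":21}
After op 19 (replace /dg/bss 12): {"dg":{"bss":12,"duk":36,"wq":15},"lq":17,"oq":23,"r":21}
After op 20 (add /dg 50): {"dg":50,"lq":17,"oq":23,"r":21}
After op 21 (replace /lq 24): {"dg":50,"lq":24,"oq":23,"r":21}
After op 22 (replace /dg 27): {"dg":27,"lq":24,"oq":23,"r":21}
After op 23 (replace /dg 34): {"dg":34,"lq":24,"oq":23,"r":21}
After op 24 (add /oq 36): {"dg":34,"lq":24,"oq":36,"r":21}
Size at the root: 4

Answer: 4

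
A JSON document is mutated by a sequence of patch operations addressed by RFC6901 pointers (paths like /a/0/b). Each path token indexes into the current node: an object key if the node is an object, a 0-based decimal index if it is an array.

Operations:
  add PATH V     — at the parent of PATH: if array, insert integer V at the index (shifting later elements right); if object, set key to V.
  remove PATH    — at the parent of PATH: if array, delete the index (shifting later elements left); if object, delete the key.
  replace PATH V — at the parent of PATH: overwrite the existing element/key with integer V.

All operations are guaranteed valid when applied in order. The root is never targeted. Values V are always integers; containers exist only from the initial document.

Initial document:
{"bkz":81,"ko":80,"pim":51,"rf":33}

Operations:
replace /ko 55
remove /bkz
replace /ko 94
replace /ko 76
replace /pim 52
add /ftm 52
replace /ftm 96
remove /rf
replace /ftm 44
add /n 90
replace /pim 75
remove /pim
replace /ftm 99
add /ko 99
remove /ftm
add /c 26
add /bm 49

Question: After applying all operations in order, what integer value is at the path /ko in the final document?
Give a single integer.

After op 1 (replace /ko 55): {"bkz":81,"ko":55,"pim":51,"rf":33}
After op 2 (remove /bkz): {"ko":55,"pim":51,"rf":33}
After op 3 (replace /ko 94): {"ko":94,"pim":51,"rf":33}
After op 4 (replace /ko 76): {"ko":76,"pim":51,"rf":33}
After op 5 (replace /pim 52): {"ko":76,"pim":52,"rf":33}
After op 6 (add /ftm 52): {"ftm":52,"ko":76,"pim":52,"rf":33}
After op 7 (replace /ftm 96): {"ftm":96,"ko":76,"pim":52,"rf":33}
After op 8 (remove /rf): {"ftm":96,"ko":76,"pim":52}
After op 9 (replace /ftm 44): {"ftm":44,"ko":76,"pim":52}
After op 10 (add /n 90): {"ftm":44,"ko":76,"n":90,"pim":52}
After op 11 (replace /pim 75): {"ftm":44,"ko":76,"n":90,"pim":75}
After op 12 (remove /pim): {"ftm":44,"ko":76,"n":90}
After op 13 (replace /ftm 99): {"ftm":99,"ko":76,"n":90}
After op 14 (add /ko 99): {"ftm":99,"ko":99,"n":90}
After op 15 (remove /ftm): {"ko":99,"n":90}
After op 16 (add /c 26): {"c":26,"ko":99,"n":90}
After op 17 (add /bm 49): {"bm":49,"c":26,"ko":99,"n":90}
Value at /ko: 99

Answer: 99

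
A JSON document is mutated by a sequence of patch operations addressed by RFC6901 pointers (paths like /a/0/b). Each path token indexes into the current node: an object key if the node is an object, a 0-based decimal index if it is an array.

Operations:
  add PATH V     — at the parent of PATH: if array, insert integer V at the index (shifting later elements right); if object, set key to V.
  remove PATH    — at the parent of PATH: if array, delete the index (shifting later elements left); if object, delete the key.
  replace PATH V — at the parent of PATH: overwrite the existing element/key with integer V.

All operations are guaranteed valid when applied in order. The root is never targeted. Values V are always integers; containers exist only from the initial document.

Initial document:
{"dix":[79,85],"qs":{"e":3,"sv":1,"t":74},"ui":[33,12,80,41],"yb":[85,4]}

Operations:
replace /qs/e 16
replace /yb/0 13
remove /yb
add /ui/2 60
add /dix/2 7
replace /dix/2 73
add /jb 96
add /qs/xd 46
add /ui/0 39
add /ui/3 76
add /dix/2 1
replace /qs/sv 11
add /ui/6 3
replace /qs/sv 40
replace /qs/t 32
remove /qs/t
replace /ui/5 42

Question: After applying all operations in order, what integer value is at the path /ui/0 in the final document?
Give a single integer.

After op 1 (replace /qs/e 16): {"dix":[79,85],"qs":{"e":16,"sv":1,"t":74},"ui":[33,12,80,41],"yb":[85,4]}
After op 2 (replace /yb/0 13): {"dix":[79,85],"qs":{"e":16,"sv":1,"t":74},"ui":[33,12,80,41],"yb":[13,4]}
After op 3 (remove /yb): {"dix":[79,85],"qs":{"e":16,"sv":1,"t":74},"ui":[33,12,80,41]}
After op 4 (add /ui/2 60): {"dix":[79,85],"qs":{"e":16,"sv":1,"t":74},"ui":[33,12,60,80,41]}
After op 5 (add /dix/2 7): {"dix":[79,85,7],"qs":{"e":16,"sv":1,"t":74},"ui":[33,12,60,80,41]}
After op 6 (replace /dix/2 73): {"dix":[79,85,73],"qs":{"e":16,"sv":1,"t":74},"ui":[33,12,60,80,41]}
After op 7 (add /jb 96): {"dix":[79,85,73],"jb":96,"qs":{"e":16,"sv":1,"t":74},"ui":[33,12,60,80,41]}
After op 8 (add /qs/xd 46): {"dix":[79,85,73],"jb":96,"qs":{"e":16,"sv":1,"t":74,"xd":46},"ui":[33,12,60,80,41]}
After op 9 (add /ui/0 39): {"dix":[79,85,73],"jb":96,"qs":{"e":16,"sv":1,"t":74,"xd":46},"ui":[39,33,12,60,80,41]}
After op 10 (add /ui/3 76): {"dix":[79,85,73],"jb":96,"qs":{"e":16,"sv":1,"t":74,"xd":46},"ui":[39,33,12,76,60,80,41]}
After op 11 (add /dix/2 1): {"dix":[79,85,1,73],"jb":96,"qs":{"e":16,"sv":1,"t":74,"xd":46},"ui":[39,33,12,76,60,80,41]}
After op 12 (replace /qs/sv 11): {"dix":[79,85,1,73],"jb":96,"qs":{"e":16,"sv":11,"t":74,"xd":46},"ui":[39,33,12,76,60,80,41]}
After op 13 (add /ui/6 3): {"dix":[79,85,1,73],"jb":96,"qs":{"e":16,"sv":11,"t":74,"xd":46},"ui":[39,33,12,76,60,80,3,41]}
After op 14 (replace /qs/sv 40): {"dix":[79,85,1,73],"jb":96,"qs":{"e":16,"sv":40,"t":74,"xd":46},"ui":[39,33,12,76,60,80,3,41]}
After op 15 (replace /qs/t 32): {"dix":[79,85,1,73],"jb":96,"qs":{"e":16,"sv":40,"t":32,"xd":46},"ui":[39,33,12,76,60,80,3,41]}
After op 16 (remove /qs/t): {"dix":[79,85,1,73],"jb":96,"qs":{"e":16,"sv":40,"xd":46},"ui":[39,33,12,76,60,80,3,41]}
After op 17 (replace /ui/5 42): {"dix":[79,85,1,73],"jb":96,"qs":{"e":16,"sv":40,"xd":46},"ui":[39,33,12,76,60,42,3,41]}
Value at /ui/0: 39

Answer: 39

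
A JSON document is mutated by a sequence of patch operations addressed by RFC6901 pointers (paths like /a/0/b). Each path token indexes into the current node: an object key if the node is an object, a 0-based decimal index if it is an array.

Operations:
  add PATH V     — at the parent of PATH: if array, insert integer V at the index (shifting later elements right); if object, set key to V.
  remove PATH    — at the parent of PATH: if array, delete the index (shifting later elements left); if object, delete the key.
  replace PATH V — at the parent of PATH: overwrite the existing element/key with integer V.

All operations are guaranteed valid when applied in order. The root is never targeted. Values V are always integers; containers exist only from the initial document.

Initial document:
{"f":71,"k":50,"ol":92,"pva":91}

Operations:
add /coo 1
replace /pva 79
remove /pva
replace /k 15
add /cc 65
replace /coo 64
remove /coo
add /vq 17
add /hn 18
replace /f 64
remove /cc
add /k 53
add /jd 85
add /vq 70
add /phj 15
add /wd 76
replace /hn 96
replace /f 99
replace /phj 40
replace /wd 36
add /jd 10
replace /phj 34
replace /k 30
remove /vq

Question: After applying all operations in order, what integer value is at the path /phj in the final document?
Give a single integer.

After op 1 (add /coo 1): {"coo":1,"f":71,"k":50,"ol":92,"pva":91}
After op 2 (replace /pva 79): {"coo":1,"f":71,"k":50,"ol":92,"pva":79}
After op 3 (remove /pva): {"coo":1,"f":71,"k":50,"ol":92}
After op 4 (replace /k 15): {"coo":1,"f":71,"k":15,"ol":92}
After op 5 (add /cc 65): {"cc":65,"coo":1,"f":71,"k":15,"ol":92}
After op 6 (replace /coo 64): {"cc":65,"coo":64,"f":71,"k":15,"ol":92}
After op 7 (remove /coo): {"cc":65,"f":71,"k":15,"ol":92}
After op 8 (add /vq 17): {"cc":65,"f":71,"k":15,"ol":92,"vq":17}
After op 9 (add /hn 18): {"cc":65,"f":71,"hn":18,"k":15,"ol":92,"vq":17}
After op 10 (replace /f 64): {"cc":65,"f":64,"hn":18,"k":15,"ol":92,"vq":17}
After op 11 (remove /cc): {"f":64,"hn":18,"k":15,"ol":92,"vq":17}
After op 12 (add /k 53): {"f":64,"hn":18,"k":53,"ol":92,"vq":17}
After op 13 (add /jd 85): {"f":64,"hn":18,"jd":85,"k":53,"ol":92,"vq":17}
After op 14 (add /vq 70): {"f":64,"hn":18,"jd":85,"k":53,"ol":92,"vq":70}
After op 15 (add /phj 15): {"f":64,"hn":18,"jd":85,"k":53,"ol":92,"phj":15,"vq":70}
After op 16 (add /wd 76): {"f":64,"hn":18,"jd":85,"k":53,"ol":92,"phj":15,"vq":70,"wd":76}
After op 17 (replace /hn 96): {"f":64,"hn":96,"jd":85,"k":53,"ol":92,"phj":15,"vq":70,"wd":76}
After op 18 (replace /f 99): {"f":99,"hn":96,"jd":85,"k":53,"ol":92,"phj":15,"vq":70,"wd":76}
After op 19 (replace /phj 40): {"f":99,"hn":96,"jd":85,"k":53,"ol":92,"phj":40,"vq":70,"wd":76}
After op 20 (replace /wd 36): {"f":99,"hn":96,"jd":85,"k":53,"ol":92,"phj":40,"vq":70,"wd":36}
After op 21 (add /jd 10): {"f":99,"hn":96,"jd":10,"k":53,"ol":92,"phj":40,"vq":70,"wd":36}
After op 22 (replace /phj 34): {"f":99,"hn":96,"jd":10,"k":53,"ol":92,"phj":34,"vq":70,"wd":36}
After op 23 (replace /k 30): {"f":99,"hn":96,"jd":10,"k":30,"ol":92,"phj":34,"vq":70,"wd":36}
After op 24 (remove /vq): {"f":99,"hn":96,"jd":10,"k":30,"ol":92,"phj":34,"wd":36}
Value at /phj: 34

Answer: 34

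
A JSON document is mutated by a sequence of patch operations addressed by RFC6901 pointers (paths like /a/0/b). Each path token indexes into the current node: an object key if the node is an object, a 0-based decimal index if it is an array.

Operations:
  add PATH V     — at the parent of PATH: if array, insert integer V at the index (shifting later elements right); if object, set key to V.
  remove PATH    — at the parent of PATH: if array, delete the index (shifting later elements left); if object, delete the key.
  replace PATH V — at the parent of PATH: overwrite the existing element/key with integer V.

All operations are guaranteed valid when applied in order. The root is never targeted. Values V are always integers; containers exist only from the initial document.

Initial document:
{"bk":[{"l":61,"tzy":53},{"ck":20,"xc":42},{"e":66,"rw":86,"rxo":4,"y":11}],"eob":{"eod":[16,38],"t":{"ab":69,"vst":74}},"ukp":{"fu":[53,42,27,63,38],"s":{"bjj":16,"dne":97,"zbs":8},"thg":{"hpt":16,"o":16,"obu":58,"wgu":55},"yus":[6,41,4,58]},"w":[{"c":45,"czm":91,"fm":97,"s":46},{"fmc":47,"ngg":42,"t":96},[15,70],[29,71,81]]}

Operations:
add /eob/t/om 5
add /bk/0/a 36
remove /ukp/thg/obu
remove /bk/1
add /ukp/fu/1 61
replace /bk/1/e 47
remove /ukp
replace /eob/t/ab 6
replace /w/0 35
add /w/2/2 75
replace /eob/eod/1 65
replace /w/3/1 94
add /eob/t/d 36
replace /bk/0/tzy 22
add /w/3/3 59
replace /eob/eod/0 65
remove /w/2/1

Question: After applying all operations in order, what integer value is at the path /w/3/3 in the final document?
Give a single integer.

Answer: 59

Derivation:
After op 1 (add /eob/t/om 5): {"bk":[{"l":61,"tzy":53},{"ck":20,"xc":42},{"e":66,"rw":86,"rxo":4,"y":11}],"eob":{"eod":[16,38],"t":{"ab":69,"om":5,"vst":74}},"ukp":{"fu":[53,42,27,63,38],"s":{"bjj":16,"dne":97,"zbs":8},"thg":{"hpt":16,"o":16,"obu":58,"wgu":55},"yus":[6,41,4,58]},"w":[{"c":45,"czm":91,"fm":97,"s":46},{"fmc":47,"ngg":42,"t":96},[15,70],[29,71,81]]}
After op 2 (add /bk/0/a 36): {"bk":[{"a":36,"l":61,"tzy":53},{"ck":20,"xc":42},{"e":66,"rw":86,"rxo":4,"y":11}],"eob":{"eod":[16,38],"t":{"ab":69,"om":5,"vst":74}},"ukp":{"fu":[53,42,27,63,38],"s":{"bjj":16,"dne":97,"zbs":8},"thg":{"hpt":16,"o":16,"obu":58,"wgu":55},"yus":[6,41,4,58]},"w":[{"c":45,"czm":91,"fm":97,"s":46},{"fmc":47,"ngg":42,"t":96},[15,70],[29,71,81]]}
After op 3 (remove /ukp/thg/obu): {"bk":[{"a":36,"l":61,"tzy":53},{"ck":20,"xc":42},{"e":66,"rw":86,"rxo":4,"y":11}],"eob":{"eod":[16,38],"t":{"ab":69,"om":5,"vst":74}},"ukp":{"fu":[53,42,27,63,38],"s":{"bjj":16,"dne":97,"zbs":8},"thg":{"hpt":16,"o":16,"wgu":55},"yus":[6,41,4,58]},"w":[{"c":45,"czm":91,"fm":97,"s":46},{"fmc":47,"ngg":42,"t":96},[15,70],[29,71,81]]}
After op 4 (remove /bk/1): {"bk":[{"a":36,"l":61,"tzy":53},{"e":66,"rw":86,"rxo":4,"y":11}],"eob":{"eod":[16,38],"t":{"ab":69,"om":5,"vst":74}},"ukp":{"fu":[53,42,27,63,38],"s":{"bjj":16,"dne":97,"zbs":8},"thg":{"hpt":16,"o":16,"wgu":55},"yus":[6,41,4,58]},"w":[{"c":45,"czm":91,"fm":97,"s":46},{"fmc":47,"ngg":42,"t":96},[15,70],[29,71,81]]}
After op 5 (add /ukp/fu/1 61): {"bk":[{"a":36,"l":61,"tzy":53},{"e":66,"rw":86,"rxo":4,"y":11}],"eob":{"eod":[16,38],"t":{"ab":69,"om":5,"vst":74}},"ukp":{"fu":[53,61,42,27,63,38],"s":{"bjj":16,"dne":97,"zbs":8},"thg":{"hpt":16,"o":16,"wgu":55},"yus":[6,41,4,58]},"w":[{"c":45,"czm":91,"fm":97,"s":46},{"fmc":47,"ngg":42,"t":96},[15,70],[29,71,81]]}
After op 6 (replace /bk/1/e 47): {"bk":[{"a":36,"l":61,"tzy":53},{"e":47,"rw":86,"rxo":4,"y":11}],"eob":{"eod":[16,38],"t":{"ab":69,"om":5,"vst":74}},"ukp":{"fu":[53,61,42,27,63,38],"s":{"bjj":16,"dne":97,"zbs":8},"thg":{"hpt":16,"o":16,"wgu":55},"yus":[6,41,4,58]},"w":[{"c":45,"czm":91,"fm":97,"s":46},{"fmc":47,"ngg":42,"t":96},[15,70],[29,71,81]]}
After op 7 (remove /ukp): {"bk":[{"a":36,"l":61,"tzy":53},{"e":47,"rw":86,"rxo":4,"y":11}],"eob":{"eod":[16,38],"t":{"ab":69,"om":5,"vst":74}},"w":[{"c":45,"czm":91,"fm":97,"s":46},{"fmc":47,"ngg":42,"t":96},[15,70],[29,71,81]]}
After op 8 (replace /eob/t/ab 6): {"bk":[{"a":36,"l":61,"tzy":53},{"e":47,"rw":86,"rxo":4,"y":11}],"eob":{"eod":[16,38],"t":{"ab":6,"om":5,"vst":74}},"w":[{"c":45,"czm":91,"fm":97,"s":46},{"fmc":47,"ngg":42,"t":96},[15,70],[29,71,81]]}
After op 9 (replace /w/0 35): {"bk":[{"a":36,"l":61,"tzy":53},{"e":47,"rw":86,"rxo":4,"y":11}],"eob":{"eod":[16,38],"t":{"ab":6,"om":5,"vst":74}},"w":[35,{"fmc":47,"ngg":42,"t":96},[15,70],[29,71,81]]}
After op 10 (add /w/2/2 75): {"bk":[{"a":36,"l":61,"tzy":53},{"e":47,"rw":86,"rxo":4,"y":11}],"eob":{"eod":[16,38],"t":{"ab":6,"om":5,"vst":74}},"w":[35,{"fmc":47,"ngg":42,"t":96},[15,70,75],[29,71,81]]}
After op 11 (replace /eob/eod/1 65): {"bk":[{"a":36,"l":61,"tzy":53},{"e":47,"rw":86,"rxo":4,"y":11}],"eob":{"eod":[16,65],"t":{"ab":6,"om":5,"vst":74}},"w":[35,{"fmc":47,"ngg":42,"t":96},[15,70,75],[29,71,81]]}
After op 12 (replace /w/3/1 94): {"bk":[{"a":36,"l":61,"tzy":53},{"e":47,"rw":86,"rxo":4,"y":11}],"eob":{"eod":[16,65],"t":{"ab":6,"om":5,"vst":74}},"w":[35,{"fmc":47,"ngg":42,"t":96},[15,70,75],[29,94,81]]}
After op 13 (add /eob/t/d 36): {"bk":[{"a":36,"l":61,"tzy":53},{"e":47,"rw":86,"rxo":4,"y":11}],"eob":{"eod":[16,65],"t":{"ab":6,"d":36,"om":5,"vst":74}},"w":[35,{"fmc":47,"ngg":42,"t":96},[15,70,75],[29,94,81]]}
After op 14 (replace /bk/0/tzy 22): {"bk":[{"a":36,"l":61,"tzy":22},{"e":47,"rw":86,"rxo":4,"y":11}],"eob":{"eod":[16,65],"t":{"ab":6,"d":36,"om":5,"vst":74}},"w":[35,{"fmc":47,"ngg":42,"t":96},[15,70,75],[29,94,81]]}
After op 15 (add /w/3/3 59): {"bk":[{"a":36,"l":61,"tzy":22},{"e":47,"rw":86,"rxo":4,"y":11}],"eob":{"eod":[16,65],"t":{"ab":6,"d":36,"om":5,"vst":74}},"w":[35,{"fmc":47,"ngg":42,"t":96},[15,70,75],[29,94,81,59]]}
After op 16 (replace /eob/eod/0 65): {"bk":[{"a":36,"l":61,"tzy":22},{"e":47,"rw":86,"rxo":4,"y":11}],"eob":{"eod":[65,65],"t":{"ab":6,"d":36,"om":5,"vst":74}},"w":[35,{"fmc":47,"ngg":42,"t":96},[15,70,75],[29,94,81,59]]}
After op 17 (remove /w/2/1): {"bk":[{"a":36,"l":61,"tzy":22},{"e":47,"rw":86,"rxo":4,"y":11}],"eob":{"eod":[65,65],"t":{"ab":6,"d":36,"om":5,"vst":74}},"w":[35,{"fmc":47,"ngg":42,"t":96},[15,75],[29,94,81,59]]}
Value at /w/3/3: 59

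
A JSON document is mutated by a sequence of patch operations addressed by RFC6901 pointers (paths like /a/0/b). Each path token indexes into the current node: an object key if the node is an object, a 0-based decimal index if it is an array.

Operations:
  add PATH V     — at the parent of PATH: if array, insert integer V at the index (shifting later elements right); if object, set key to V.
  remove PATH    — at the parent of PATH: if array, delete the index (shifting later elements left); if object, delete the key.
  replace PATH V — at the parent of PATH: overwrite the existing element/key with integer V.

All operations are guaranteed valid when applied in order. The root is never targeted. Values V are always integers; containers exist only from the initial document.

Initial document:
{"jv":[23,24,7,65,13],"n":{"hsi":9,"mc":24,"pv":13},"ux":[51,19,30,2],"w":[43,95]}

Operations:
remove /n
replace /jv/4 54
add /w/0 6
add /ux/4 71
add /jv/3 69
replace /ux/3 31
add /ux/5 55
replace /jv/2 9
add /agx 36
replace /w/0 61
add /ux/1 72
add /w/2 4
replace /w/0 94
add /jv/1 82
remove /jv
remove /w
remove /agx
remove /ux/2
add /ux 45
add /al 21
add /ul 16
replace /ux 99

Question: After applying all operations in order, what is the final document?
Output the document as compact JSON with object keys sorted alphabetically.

Answer: {"al":21,"ul":16,"ux":99}

Derivation:
After op 1 (remove /n): {"jv":[23,24,7,65,13],"ux":[51,19,30,2],"w":[43,95]}
After op 2 (replace /jv/4 54): {"jv":[23,24,7,65,54],"ux":[51,19,30,2],"w":[43,95]}
After op 3 (add /w/0 6): {"jv":[23,24,7,65,54],"ux":[51,19,30,2],"w":[6,43,95]}
After op 4 (add /ux/4 71): {"jv":[23,24,7,65,54],"ux":[51,19,30,2,71],"w":[6,43,95]}
After op 5 (add /jv/3 69): {"jv":[23,24,7,69,65,54],"ux":[51,19,30,2,71],"w":[6,43,95]}
After op 6 (replace /ux/3 31): {"jv":[23,24,7,69,65,54],"ux":[51,19,30,31,71],"w":[6,43,95]}
After op 7 (add /ux/5 55): {"jv":[23,24,7,69,65,54],"ux":[51,19,30,31,71,55],"w":[6,43,95]}
After op 8 (replace /jv/2 9): {"jv":[23,24,9,69,65,54],"ux":[51,19,30,31,71,55],"w":[6,43,95]}
After op 9 (add /agx 36): {"agx":36,"jv":[23,24,9,69,65,54],"ux":[51,19,30,31,71,55],"w":[6,43,95]}
After op 10 (replace /w/0 61): {"agx":36,"jv":[23,24,9,69,65,54],"ux":[51,19,30,31,71,55],"w":[61,43,95]}
After op 11 (add /ux/1 72): {"agx":36,"jv":[23,24,9,69,65,54],"ux":[51,72,19,30,31,71,55],"w":[61,43,95]}
After op 12 (add /w/2 4): {"agx":36,"jv":[23,24,9,69,65,54],"ux":[51,72,19,30,31,71,55],"w":[61,43,4,95]}
After op 13 (replace /w/0 94): {"agx":36,"jv":[23,24,9,69,65,54],"ux":[51,72,19,30,31,71,55],"w":[94,43,4,95]}
After op 14 (add /jv/1 82): {"agx":36,"jv":[23,82,24,9,69,65,54],"ux":[51,72,19,30,31,71,55],"w":[94,43,4,95]}
After op 15 (remove /jv): {"agx":36,"ux":[51,72,19,30,31,71,55],"w":[94,43,4,95]}
After op 16 (remove /w): {"agx":36,"ux":[51,72,19,30,31,71,55]}
After op 17 (remove /agx): {"ux":[51,72,19,30,31,71,55]}
After op 18 (remove /ux/2): {"ux":[51,72,30,31,71,55]}
After op 19 (add /ux 45): {"ux":45}
After op 20 (add /al 21): {"al":21,"ux":45}
After op 21 (add /ul 16): {"al":21,"ul":16,"ux":45}
After op 22 (replace /ux 99): {"al":21,"ul":16,"ux":99}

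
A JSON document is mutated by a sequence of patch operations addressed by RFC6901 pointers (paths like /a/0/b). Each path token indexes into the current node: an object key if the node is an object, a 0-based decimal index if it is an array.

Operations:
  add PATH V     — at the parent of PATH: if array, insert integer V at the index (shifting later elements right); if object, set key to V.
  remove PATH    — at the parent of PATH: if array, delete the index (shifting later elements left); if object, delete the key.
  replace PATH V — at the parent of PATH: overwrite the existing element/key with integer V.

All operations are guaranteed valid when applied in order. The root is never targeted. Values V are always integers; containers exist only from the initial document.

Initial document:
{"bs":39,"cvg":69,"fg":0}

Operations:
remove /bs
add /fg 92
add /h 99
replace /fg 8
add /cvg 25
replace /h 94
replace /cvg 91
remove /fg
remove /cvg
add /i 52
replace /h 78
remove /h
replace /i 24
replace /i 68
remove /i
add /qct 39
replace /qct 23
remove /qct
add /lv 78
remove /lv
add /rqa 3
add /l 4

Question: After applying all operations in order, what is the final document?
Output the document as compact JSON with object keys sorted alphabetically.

After op 1 (remove /bs): {"cvg":69,"fg":0}
After op 2 (add /fg 92): {"cvg":69,"fg":92}
After op 3 (add /h 99): {"cvg":69,"fg":92,"h":99}
After op 4 (replace /fg 8): {"cvg":69,"fg":8,"h":99}
After op 5 (add /cvg 25): {"cvg":25,"fg":8,"h":99}
After op 6 (replace /h 94): {"cvg":25,"fg":8,"h":94}
After op 7 (replace /cvg 91): {"cvg":91,"fg":8,"h":94}
After op 8 (remove /fg): {"cvg":91,"h":94}
After op 9 (remove /cvg): {"h":94}
After op 10 (add /i 52): {"h":94,"i":52}
After op 11 (replace /h 78): {"h":78,"i":52}
After op 12 (remove /h): {"i":52}
After op 13 (replace /i 24): {"i":24}
After op 14 (replace /i 68): {"i":68}
After op 15 (remove /i): {}
After op 16 (add /qct 39): {"qct":39}
After op 17 (replace /qct 23): {"qct":23}
After op 18 (remove /qct): {}
After op 19 (add /lv 78): {"lv":78}
After op 20 (remove /lv): {}
After op 21 (add /rqa 3): {"rqa":3}
After op 22 (add /l 4): {"l":4,"rqa":3}

Answer: {"l":4,"rqa":3}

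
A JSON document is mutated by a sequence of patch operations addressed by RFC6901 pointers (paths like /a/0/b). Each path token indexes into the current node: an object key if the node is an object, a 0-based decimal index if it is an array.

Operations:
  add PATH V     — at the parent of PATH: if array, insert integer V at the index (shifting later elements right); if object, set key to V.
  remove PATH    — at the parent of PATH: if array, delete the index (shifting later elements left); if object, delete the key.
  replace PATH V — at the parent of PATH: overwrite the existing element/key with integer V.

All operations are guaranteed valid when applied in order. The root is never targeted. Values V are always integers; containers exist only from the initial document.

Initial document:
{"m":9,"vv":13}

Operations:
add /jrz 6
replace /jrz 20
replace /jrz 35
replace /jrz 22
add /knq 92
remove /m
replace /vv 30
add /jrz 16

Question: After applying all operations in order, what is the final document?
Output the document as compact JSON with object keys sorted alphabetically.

After op 1 (add /jrz 6): {"jrz":6,"m":9,"vv":13}
After op 2 (replace /jrz 20): {"jrz":20,"m":9,"vv":13}
After op 3 (replace /jrz 35): {"jrz":35,"m":9,"vv":13}
After op 4 (replace /jrz 22): {"jrz":22,"m":9,"vv":13}
After op 5 (add /knq 92): {"jrz":22,"knq":92,"m":9,"vv":13}
After op 6 (remove /m): {"jrz":22,"knq":92,"vv":13}
After op 7 (replace /vv 30): {"jrz":22,"knq":92,"vv":30}
After op 8 (add /jrz 16): {"jrz":16,"knq":92,"vv":30}

Answer: {"jrz":16,"knq":92,"vv":30}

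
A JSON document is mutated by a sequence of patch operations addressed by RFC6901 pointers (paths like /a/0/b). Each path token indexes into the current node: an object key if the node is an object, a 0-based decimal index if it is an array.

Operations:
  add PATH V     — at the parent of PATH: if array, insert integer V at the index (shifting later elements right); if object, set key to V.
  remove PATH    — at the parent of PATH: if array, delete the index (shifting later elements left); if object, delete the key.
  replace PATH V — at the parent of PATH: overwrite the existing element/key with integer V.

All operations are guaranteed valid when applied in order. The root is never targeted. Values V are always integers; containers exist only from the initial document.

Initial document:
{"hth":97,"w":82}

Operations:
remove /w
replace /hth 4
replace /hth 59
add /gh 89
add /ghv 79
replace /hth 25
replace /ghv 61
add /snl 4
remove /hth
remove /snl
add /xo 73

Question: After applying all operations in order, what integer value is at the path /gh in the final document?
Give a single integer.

After op 1 (remove /w): {"hth":97}
After op 2 (replace /hth 4): {"hth":4}
After op 3 (replace /hth 59): {"hth":59}
After op 4 (add /gh 89): {"gh":89,"hth":59}
After op 5 (add /ghv 79): {"gh":89,"ghv":79,"hth":59}
After op 6 (replace /hth 25): {"gh":89,"ghv":79,"hth":25}
After op 7 (replace /ghv 61): {"gh":89,"ghv":61,"hth":25}
After op 8 (add /snl 4): {"gh":89,"ghv":61,"hth":25,"snl":4}
After op 9 (remove /hth): {"gh":89,"ghv":61,"snl":4}
After op 10 (remove /snl): {"gh":89,"ghv":61}
After op 11 (add /xo 73): {"gh":89,"ghv":61,"xo":73}
Value at /gh: 89

Answer: 89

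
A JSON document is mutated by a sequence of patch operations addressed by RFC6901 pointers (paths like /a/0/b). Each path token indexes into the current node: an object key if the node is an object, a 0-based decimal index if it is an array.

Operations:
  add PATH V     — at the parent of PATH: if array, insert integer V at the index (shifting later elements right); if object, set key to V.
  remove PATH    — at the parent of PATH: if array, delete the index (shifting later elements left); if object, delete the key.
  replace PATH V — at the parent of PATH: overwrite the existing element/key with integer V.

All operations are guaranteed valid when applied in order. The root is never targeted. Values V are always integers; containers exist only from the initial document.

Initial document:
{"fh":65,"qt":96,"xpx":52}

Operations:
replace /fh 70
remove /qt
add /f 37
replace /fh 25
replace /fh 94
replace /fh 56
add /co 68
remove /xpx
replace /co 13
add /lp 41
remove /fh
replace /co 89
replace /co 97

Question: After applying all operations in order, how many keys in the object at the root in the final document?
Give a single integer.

Answer: 3

Derivation:
After op 1 (replace /fh 70): {"fh":70,"qt":96,"xpx":52}
After op 2 (remove /qt): {"fh":70,"xpx":52}
After op 3 (add /f 37): {"f":37,"fh":70,"xpx":52}
After op 4 (replace /fh 25): {"f":37,"fh":25,"xpx":52}
After op 5 (replace /fh 94): {"f":37,"fh":94,"xpx":52}
After op 6 (replace /fh 56): {"f":37,"fh":56,"xpx":52}
After op 7 (add /co 68): {"co":68,"f":37,"fh":56,"xpx":52}
After op 8 (remove /xpx): {"co":68,"f":37,"fh":56}
After op 9 (replace /co 13): {"co":13,"f":37,"fh":56}
After op 10 (add /lp 41): {"co":13,"f":37,"fh":56,"lp":41}
After op 11 (remove /fh): {"co":13,"f":37,"lp":41}
After op 12 (replace /co 89): {"co":89,"f":37,"lp":41}
After op 13 (replace /co 97): {"co":97,"f":37,"lp":41}
Size at the root: 3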